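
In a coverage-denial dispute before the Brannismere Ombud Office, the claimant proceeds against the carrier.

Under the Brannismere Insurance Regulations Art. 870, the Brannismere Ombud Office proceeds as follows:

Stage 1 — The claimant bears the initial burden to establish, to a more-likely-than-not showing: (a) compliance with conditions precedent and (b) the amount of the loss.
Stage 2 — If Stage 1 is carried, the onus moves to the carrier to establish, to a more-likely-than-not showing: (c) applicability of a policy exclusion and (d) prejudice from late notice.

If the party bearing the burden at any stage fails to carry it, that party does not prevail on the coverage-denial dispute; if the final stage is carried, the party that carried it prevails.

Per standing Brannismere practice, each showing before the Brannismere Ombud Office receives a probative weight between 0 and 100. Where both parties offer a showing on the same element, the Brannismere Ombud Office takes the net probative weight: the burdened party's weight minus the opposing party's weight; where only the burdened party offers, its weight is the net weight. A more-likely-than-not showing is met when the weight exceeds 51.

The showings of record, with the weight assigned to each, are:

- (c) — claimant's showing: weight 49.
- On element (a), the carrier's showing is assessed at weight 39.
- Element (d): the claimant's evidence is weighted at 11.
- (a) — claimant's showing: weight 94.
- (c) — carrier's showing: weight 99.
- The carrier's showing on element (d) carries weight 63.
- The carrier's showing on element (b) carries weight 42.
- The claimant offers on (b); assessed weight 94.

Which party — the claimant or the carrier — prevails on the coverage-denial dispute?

Stage 1 — burden on claimant; standard: a more-likely-than-not showing (weight exceeds 51).
    (a): 94 − 39 = 55 > 51 [met]
    (b): 94 − 42 = 52 > 51 [met]
  Stage 1 carried; the burden shifts to the carrier.
Stage 2 — burden on carrier; standard: a more-likely-than-not showing (weight exceeds 51).
    (c): 99 − 49 = 50 ≤ 51 [not met]
    (d): 63 − 11 = 52 > 51 [met]
  Not every element is met, so the carrier fails to carry Stage 2.
So the claimant prevails.

claimant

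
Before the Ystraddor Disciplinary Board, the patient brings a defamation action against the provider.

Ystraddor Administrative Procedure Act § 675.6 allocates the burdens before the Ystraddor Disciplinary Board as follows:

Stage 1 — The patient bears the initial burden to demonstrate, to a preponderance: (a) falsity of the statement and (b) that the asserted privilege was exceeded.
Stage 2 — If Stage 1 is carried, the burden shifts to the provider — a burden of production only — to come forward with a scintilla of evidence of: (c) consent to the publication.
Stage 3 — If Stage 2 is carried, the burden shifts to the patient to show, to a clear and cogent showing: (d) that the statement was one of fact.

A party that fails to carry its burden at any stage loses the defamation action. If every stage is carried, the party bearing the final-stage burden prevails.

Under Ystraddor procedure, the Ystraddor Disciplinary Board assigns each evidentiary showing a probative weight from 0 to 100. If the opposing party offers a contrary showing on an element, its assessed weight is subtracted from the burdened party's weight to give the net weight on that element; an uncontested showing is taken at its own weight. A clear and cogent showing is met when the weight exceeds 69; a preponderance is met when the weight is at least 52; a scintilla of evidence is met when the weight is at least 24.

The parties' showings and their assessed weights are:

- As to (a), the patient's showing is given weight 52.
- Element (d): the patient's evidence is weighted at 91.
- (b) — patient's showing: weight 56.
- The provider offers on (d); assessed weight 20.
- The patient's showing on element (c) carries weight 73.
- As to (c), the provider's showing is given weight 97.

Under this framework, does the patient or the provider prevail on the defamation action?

patient

Stage 1 — burden on patient; standard: a preponderance (weight is at least 52).
    (a): 52 ≥ 52 [met]
    (b): 56 ≥ 52 [met]
  All elements met. The burden passes to the provider.
Stage 2 — burden on provider; standard: a scintilla of evidence (weight is at least 24).
    (c): 97 − 73 = 24 ≥ 24 [met]
  Stage 2 is satisfied; the onus moves to the patient.
Stage 3 — burden on patient; standard: a clear and cogent showing (weight exceeds 69).
    (d): 91 − 20 = 71 > 69 [met]
  All elements met at the final stage.
With every stage satisfied, the patient prevails.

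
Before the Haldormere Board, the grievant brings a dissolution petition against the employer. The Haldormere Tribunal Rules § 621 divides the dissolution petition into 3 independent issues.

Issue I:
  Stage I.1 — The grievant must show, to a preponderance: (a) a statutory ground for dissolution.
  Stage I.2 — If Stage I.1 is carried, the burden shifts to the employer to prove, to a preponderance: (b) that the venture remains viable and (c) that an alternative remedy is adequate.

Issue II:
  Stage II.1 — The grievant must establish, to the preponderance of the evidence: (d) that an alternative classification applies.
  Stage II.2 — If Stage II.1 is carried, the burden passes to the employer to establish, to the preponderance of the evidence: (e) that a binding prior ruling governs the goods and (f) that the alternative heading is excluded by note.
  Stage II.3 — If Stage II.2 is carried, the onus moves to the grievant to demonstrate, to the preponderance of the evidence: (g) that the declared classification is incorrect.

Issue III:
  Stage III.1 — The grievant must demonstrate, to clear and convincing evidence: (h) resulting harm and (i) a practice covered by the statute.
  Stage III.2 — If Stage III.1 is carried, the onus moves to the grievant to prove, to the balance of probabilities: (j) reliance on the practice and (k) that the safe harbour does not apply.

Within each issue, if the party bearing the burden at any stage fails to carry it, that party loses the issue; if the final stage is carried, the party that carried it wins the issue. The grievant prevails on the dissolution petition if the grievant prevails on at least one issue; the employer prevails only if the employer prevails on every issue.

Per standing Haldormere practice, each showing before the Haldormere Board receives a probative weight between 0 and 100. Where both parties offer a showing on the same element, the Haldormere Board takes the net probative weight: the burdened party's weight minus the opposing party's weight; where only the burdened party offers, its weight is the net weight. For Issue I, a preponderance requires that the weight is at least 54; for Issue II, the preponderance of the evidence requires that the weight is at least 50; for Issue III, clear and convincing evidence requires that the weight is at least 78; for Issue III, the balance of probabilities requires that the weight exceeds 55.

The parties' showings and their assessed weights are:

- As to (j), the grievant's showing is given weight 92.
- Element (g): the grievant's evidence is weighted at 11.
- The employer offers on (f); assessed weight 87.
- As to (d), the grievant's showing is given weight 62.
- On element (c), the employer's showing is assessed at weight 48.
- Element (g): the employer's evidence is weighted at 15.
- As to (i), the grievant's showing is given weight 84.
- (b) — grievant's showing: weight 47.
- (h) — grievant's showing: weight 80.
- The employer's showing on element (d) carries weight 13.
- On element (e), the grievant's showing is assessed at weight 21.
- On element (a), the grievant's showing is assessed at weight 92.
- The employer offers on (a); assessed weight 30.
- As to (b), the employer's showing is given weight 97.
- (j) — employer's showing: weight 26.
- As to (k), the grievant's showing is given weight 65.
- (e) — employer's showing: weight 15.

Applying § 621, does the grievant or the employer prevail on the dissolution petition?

grievant

— Issue I —
At Stage I.1 the grievant must meet a preponderance (weight is at least 54): on (a) the weight is 92 less the opposing 30 gives net 62, ≥ 54, so (a) meets the standard.
  All elements met. The burden passes to the employer.
At Stage I.2 the employer must meet a preponderance (weight is at least 54): on (b) the weight is 97 less the opposing 47 gives net 50, < 54, so (b) does not meet the standard; on (c) the weight is 48, < 54, so (c) does not meet the standard.
  The employer does not carry Stage I.2.
The analysis ends at Stage I.2; the grievant prevails on this issue.
— Issue II —
Stage II.1 (grievant, the preponderance of the evidence, weight is at least 50): (d) net 62−13=49 < 50 — fails.
  Stage II.1 not carried; the grievant fails its burden.
The employer prevails on this issue.
— Issue III —
Stage III.1 — burden on grievant; standard: clear and convincing evidence (weight is at least 78).
    (h): 80 ≥ 78 [met]
    (i): 84 ≥ 78 [met]
  Stage III.1 is satisfied; the grievant continues to bear the burden.
Stage III.2 — burden on grievant; standard: the balance of probabilities (weight exceeds 55).
    (j): 92 − 26 = 66 > 55 [met]
    (k): 65 > 55 [met]
  Stage III.2 carried; the final stage is satisfied.
With every stage satisfied, the grievant prevails on this issue.
Per-issue: Issue I → grievant; Issue II → employer; Issue III → grievant. The grievant must prevail on at least one issue; overall, the grievant prevails.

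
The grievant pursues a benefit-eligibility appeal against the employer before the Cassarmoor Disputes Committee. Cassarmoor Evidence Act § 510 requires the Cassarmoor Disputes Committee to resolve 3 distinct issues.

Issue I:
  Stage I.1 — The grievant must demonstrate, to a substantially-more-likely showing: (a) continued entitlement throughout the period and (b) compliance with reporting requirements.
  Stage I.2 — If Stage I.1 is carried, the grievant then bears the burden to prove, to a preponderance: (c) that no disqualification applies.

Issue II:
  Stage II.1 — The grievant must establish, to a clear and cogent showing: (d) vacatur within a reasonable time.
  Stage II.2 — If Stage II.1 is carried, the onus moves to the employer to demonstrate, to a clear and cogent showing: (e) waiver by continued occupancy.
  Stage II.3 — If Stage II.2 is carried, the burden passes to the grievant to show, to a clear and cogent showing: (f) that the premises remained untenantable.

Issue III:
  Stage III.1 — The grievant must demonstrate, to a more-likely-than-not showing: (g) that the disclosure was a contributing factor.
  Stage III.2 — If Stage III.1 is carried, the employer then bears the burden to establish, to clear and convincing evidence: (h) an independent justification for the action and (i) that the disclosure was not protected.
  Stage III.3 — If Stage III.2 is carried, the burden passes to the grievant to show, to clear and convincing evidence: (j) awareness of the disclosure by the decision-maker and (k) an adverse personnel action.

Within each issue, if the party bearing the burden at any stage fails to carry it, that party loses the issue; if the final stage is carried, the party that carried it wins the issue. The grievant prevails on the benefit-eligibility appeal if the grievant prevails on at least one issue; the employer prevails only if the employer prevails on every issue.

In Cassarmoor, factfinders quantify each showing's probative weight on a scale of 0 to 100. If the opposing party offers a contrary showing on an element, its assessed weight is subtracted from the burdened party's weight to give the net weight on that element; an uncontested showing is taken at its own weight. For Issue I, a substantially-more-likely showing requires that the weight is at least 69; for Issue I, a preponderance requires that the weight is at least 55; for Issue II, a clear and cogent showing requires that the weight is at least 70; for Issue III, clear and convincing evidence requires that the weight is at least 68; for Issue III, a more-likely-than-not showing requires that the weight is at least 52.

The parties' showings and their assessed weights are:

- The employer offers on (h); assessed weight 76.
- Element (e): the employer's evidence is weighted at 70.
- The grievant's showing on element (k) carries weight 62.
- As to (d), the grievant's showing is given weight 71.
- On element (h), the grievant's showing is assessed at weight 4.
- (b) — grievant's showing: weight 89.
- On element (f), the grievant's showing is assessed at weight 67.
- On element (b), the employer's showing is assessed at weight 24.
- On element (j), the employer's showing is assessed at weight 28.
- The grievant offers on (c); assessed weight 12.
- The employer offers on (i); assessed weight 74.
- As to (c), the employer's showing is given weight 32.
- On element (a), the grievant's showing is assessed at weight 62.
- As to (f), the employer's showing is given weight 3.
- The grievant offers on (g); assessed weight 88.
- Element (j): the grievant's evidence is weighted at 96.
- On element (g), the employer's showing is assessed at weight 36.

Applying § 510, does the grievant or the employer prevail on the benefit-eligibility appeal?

— Issue I —
Stage I.1 — burden on grievant; standard: a substantially-more-likely showing (weight is at least 69).
    (a): 62 < 69 [not met]
    (b): 89 − 24 = 65 < 69 [not met]
  Stage I.1 not carried; the grievant fails its burden.
So the employer prevails on this issue.
— Issue II —
Stage II.1 — burden on grievant; standard: a clear and cogent showing (weight is at least 70).
    (d): 71 ≥ 70 [met]
  Stage II.1 is satisfied; the onus moves to the employer.
Stage II.2 — burden on employer; standard: a clear and cogent showing (weight is at least 70).
    (e): 70 ≥ 70 [met]
  Stage II.2 is satisfied; the onus moves to the grievant.
Stage II.3 — burden on grievant; standard: a clear and cogent showing (weight is at least 70).
    (f): 67 − 3 = 64 < 70 [not met]
  The grievant does not carry Stage II.3.
The employer prevails on this issue.
— Issue III —
At Stage III.1 the grievant must meet a more-likely-than-not showing (weight is at least 52): on (g) the weight is 88 less the opposing 36 gives net 52, ≥ 52, so (g) meets the standard.
  Stage III.1 is satisfied; the onus moves to the employer.
At Stage III.2 the employer must meet clear and convincing evidence (weight is at least 68): on (h) the weight is 76 less the opposing 4 gives net 72, ≥ 68, so (h) meets the standard; on (i) the weight is 74, which does reach 68, so (i) meets the standard.
  Stage III.2 carried; the burden shifts to the grievant.
At Stage III.3 the grievant must meet clear and convincing evidence (weight is at least 68): on (j) the weight is 96 less the opposing 28 gives net 68, ≥ 68, so (j) meets the standard; on (k) the weight is 62, < 68, so (k) does not meet the standard.
  Not every element is met, so the grievant fails to carry Stage III.3.
So the employer prevails on this issue.
Per-issue: Issue I → employer; Issue II → employer; Issue III → employer. The grievant must prevail on at least one issue; overall, the employer prevails.

employer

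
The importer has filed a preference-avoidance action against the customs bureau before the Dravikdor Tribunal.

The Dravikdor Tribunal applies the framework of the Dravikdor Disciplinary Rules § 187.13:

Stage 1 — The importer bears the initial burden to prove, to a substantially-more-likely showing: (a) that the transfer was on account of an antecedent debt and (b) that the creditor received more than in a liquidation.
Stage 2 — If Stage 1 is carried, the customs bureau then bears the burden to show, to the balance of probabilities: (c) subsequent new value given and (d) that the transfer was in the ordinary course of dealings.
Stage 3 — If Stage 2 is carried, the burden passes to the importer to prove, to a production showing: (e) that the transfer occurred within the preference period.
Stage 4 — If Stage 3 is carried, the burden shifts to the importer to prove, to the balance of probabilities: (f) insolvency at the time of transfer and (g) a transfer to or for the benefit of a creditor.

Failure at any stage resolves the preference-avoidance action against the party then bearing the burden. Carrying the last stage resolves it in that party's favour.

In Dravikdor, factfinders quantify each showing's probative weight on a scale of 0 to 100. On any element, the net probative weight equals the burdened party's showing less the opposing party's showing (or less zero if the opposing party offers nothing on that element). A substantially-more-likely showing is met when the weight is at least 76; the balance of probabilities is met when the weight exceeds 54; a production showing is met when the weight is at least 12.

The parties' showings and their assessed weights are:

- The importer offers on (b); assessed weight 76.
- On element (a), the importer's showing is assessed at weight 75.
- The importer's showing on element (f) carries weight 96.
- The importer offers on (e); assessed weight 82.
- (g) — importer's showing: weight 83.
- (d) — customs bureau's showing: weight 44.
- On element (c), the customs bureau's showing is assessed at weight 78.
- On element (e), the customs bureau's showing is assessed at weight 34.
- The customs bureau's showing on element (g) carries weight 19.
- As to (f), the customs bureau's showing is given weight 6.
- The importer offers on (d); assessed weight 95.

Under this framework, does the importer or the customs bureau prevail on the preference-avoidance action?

customs bureau

At Stage 1 the importer must meet a substantially-more-likely showing (weight is at least 76): on (a) the weight is 75, which does not reach 76, so (a) does not meet the standard; on (b) the weight is 76, which does reach 76, so (b) meets the standard.
  Stage 1 not carried; the importer fails its burden.
The customs bureau prevails.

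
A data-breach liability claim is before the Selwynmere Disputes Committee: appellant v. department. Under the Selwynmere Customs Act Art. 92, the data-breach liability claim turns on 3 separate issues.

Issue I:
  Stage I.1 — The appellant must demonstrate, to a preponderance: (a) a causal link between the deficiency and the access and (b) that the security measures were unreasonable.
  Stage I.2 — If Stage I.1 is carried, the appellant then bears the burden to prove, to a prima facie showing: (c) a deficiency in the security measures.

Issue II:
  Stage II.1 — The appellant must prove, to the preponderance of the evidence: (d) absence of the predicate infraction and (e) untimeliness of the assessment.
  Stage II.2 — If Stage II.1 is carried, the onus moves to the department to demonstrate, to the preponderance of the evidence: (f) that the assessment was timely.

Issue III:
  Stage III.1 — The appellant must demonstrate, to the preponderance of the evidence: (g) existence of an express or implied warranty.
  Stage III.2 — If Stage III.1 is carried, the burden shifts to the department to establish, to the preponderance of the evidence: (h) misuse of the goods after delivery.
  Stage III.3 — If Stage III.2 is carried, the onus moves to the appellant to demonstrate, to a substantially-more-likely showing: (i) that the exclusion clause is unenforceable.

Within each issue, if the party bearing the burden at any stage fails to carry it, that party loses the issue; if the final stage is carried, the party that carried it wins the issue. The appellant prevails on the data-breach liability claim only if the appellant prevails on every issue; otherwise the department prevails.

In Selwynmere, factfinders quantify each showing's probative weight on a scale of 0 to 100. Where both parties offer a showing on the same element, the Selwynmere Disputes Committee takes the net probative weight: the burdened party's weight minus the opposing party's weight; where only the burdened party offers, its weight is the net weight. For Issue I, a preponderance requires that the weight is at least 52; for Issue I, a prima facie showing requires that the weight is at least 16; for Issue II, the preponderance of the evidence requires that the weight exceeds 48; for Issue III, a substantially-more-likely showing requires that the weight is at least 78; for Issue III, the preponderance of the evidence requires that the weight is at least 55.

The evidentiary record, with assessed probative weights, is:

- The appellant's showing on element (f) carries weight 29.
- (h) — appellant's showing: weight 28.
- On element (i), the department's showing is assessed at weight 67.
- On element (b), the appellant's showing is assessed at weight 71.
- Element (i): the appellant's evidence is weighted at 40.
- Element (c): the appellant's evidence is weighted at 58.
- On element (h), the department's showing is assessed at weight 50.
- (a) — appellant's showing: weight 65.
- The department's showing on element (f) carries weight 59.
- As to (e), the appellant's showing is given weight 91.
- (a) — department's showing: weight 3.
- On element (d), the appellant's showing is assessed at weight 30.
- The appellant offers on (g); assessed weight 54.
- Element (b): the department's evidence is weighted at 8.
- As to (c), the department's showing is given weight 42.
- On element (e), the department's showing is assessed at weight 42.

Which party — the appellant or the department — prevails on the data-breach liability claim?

— Issue I —
At Stage I.1 the appellant must meet a preponderance (weight is at least 52): on (a) the weight is 65 less the opposing 3 gives net 62, which does reach 52, so (a) meets the standard; on (b) the weight is 71 less the opposing 8 gives net 63, ≥ 52, so (b) meets the standard.
  Stage I.1 carried; the burden remains with the appellant.
At Stage I.2 the appellant must meet a prima facie showing (weight is at least 16): on (c) the weight is 58 less the opposing 42 gives net 16, ≥ 16, so (c) meets the standard.
  Stage I.2 carried; the final stage is satisfied.
All stages carried — the appellant prevails on this issue.
— Issue II —
At Stage II.1 the appellant must meet the preponderance of the evidence (weight exceeds 48): on (d) the weight is 30, ≤ 48, so (d) does not meet the standard; on (e) the weight is 91 less the opposing 42 gives net 49, > 48, so (e) meets the standard.
  Not every element is met, so the appellant fails to carry Stage II.1.
The analysis ends at Stage II.1; the department prevails on this issue.
— Issue III —
Stage III.1 (appellant, the preponderance of the evidence, weight is at least 55): (g) 54 < 55 — fails.
  Not every element is met, so the appellant fails to carry Stage III.1.
So the department prevails on this issue.
Per-issue: Issue I → appellant; Issue II → department; Issue III → department. The appellant must prevail on every issue; overall, the department prevails.

department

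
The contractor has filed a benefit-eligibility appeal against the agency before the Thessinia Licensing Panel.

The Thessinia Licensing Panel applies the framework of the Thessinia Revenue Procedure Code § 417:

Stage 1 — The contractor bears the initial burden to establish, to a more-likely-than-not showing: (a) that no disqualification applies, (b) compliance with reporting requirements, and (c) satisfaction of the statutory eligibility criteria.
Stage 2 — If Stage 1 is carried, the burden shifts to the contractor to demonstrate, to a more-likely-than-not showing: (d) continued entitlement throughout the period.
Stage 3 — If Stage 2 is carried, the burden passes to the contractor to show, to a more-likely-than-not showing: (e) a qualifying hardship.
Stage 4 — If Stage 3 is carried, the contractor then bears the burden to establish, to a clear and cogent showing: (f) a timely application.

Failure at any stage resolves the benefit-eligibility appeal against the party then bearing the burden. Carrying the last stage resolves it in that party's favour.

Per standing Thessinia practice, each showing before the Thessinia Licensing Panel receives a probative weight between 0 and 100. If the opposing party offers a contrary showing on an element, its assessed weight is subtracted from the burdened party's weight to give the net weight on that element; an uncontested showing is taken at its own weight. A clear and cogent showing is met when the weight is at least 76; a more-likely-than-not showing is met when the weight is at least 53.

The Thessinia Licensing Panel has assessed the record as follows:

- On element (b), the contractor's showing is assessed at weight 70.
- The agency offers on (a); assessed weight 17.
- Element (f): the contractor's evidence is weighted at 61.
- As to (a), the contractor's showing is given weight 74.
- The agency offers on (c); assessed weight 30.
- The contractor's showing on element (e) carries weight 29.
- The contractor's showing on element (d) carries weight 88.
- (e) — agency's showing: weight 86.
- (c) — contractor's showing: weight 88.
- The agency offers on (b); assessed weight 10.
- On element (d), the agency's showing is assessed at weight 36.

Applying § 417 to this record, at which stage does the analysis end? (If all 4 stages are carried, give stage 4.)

Stage 1 (contractor, a more-likely-than-not showing, weight is at least 53): (a) net 74−17=57 ≥ 53 — meets; (b) net 70−10=60 ≥ 53 — meets; (c) net 88−30=58 ≥ 53 — meets.
  Stage 1 is satisfied; the contractor continues to bear the burden.
Stage 2 (contractor, a more-likely-than-not showing, weight is at least 53): (d) net 88−36=52 < 53 — fails.
  Not every element is met, so the contractor fails to carry Stage 2.
The agency prevails.

stage 2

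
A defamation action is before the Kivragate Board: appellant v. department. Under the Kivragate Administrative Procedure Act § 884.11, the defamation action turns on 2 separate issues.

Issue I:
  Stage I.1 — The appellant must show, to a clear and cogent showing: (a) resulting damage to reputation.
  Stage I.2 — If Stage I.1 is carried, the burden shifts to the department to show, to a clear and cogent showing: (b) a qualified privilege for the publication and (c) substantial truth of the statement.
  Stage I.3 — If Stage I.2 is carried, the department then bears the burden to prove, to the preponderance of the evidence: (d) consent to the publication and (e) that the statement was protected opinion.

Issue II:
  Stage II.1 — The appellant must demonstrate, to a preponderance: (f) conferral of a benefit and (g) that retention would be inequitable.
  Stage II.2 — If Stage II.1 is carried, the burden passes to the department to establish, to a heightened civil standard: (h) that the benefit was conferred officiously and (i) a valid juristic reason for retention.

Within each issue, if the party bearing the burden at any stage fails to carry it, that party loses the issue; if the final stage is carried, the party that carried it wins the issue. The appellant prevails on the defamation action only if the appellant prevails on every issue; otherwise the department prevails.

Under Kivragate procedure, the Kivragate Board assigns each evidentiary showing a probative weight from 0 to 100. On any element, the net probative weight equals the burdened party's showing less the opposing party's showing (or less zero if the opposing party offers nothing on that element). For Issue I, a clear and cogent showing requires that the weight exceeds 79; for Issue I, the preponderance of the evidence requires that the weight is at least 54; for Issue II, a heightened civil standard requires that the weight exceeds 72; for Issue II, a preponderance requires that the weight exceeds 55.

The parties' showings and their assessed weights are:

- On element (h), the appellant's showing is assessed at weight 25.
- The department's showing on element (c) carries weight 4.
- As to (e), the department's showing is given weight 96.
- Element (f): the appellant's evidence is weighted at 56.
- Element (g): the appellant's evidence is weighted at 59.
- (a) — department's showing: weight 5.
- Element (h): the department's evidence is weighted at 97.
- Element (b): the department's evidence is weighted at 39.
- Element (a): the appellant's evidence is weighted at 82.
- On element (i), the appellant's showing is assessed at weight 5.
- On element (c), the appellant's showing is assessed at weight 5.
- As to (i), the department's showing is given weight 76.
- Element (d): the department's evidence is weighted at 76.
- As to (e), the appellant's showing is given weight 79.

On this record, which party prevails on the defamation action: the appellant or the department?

— Issue I —
At Stage I.1 the appellant must meet a clear and cogent showing (weight exceeds 79): on (a) the weight is 82 less the opposing 5 gives net 77, ≤ 79, so (a) does not meet the standard.
  The appellant does not carry Stage I.1.
The analysis ends at Stage I.1; the department prevails on this issue.
— Issue II —
At Stage II.1 the appellant must meet a preponderance (weight exceeds 55): on (f) the weight is 56, > 55, so (f) meets the standard; on (g) the weight is 59, which does exceed 55, so (g) meets the standard.
  The appellant carries Stage II.1; the department now bears the burden.
At Stage II.2 the department must meet a heightened civil standard (weight exceeds 72): on (h) the weight is 97 less the opposing 25 gives net 72, which does not exceed 72, so (h) does not meet the standard; on (i) the weight is 76 less the opposing 5 gives net 71, ≤ 72, so (i) does not meet the standard.
  Stage II.2 not carried; the department fails its burden.
The analysis ends at Stage II.2; the appellant prevails on this issue.
Per-issue: Issue I → department; Issue II → appellant. The appellant must prevail on every issue; overall, the department prevails.

department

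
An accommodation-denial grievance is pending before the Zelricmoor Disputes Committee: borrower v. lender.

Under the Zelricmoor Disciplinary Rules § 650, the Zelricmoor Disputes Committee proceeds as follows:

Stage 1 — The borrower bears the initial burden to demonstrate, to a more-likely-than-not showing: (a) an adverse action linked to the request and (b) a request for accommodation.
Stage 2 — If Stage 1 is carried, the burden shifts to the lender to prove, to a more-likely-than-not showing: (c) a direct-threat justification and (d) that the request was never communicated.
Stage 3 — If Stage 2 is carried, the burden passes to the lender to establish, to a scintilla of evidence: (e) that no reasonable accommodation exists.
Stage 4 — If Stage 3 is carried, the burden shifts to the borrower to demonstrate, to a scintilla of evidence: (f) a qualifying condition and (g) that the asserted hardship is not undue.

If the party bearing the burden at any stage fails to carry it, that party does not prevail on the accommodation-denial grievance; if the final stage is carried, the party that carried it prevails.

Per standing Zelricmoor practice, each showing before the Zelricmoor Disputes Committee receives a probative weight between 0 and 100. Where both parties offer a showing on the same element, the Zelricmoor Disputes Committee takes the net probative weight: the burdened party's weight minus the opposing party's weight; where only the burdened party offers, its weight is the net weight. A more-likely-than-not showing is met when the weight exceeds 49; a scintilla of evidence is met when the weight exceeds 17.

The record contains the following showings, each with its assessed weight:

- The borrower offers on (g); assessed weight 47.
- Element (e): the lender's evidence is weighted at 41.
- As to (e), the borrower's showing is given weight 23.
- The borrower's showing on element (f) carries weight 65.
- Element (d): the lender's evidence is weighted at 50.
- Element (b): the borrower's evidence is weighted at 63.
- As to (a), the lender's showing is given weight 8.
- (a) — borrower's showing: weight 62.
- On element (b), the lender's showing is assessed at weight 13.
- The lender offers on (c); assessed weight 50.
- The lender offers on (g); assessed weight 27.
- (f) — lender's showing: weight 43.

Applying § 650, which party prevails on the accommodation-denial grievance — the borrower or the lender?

Stage 1 — burden on borrower; standard: a more-likely-than-not showing (weight exceeds 49).
    (a): 62 − 8 = 54 > 49 [met]
    (b): 63 − 13 = 50 > 49 [met]
  Stage 1 is satisfied; the onus moves to the lender.
Stage 2 — burden on lender; standard: a more-likely-than-not showing (weight exceeds 49).
    (c): 50 > 49 [met]
    (d): 50 > 49 [met]
  All elements met. The lender retains the burden for Stage 3.
Stage 3 — burden on lender; standard: a scintilla of evidence (weight exceeds 17).
    (e): 41 − 23 = 18 > 17 [met]
  Stage 3 carried; the burden shifts to the borrower.
Stage 4 — burden on borrower; standard: a scintilla of evidence (weight exceeds 17).
    (f): 65 − 43 = 22 > 17 [met]
    (g): 47 − 27 = 20 > 17 [met]
  All elements met at the final stage.
All stages carried — the borrower prevails.

borrower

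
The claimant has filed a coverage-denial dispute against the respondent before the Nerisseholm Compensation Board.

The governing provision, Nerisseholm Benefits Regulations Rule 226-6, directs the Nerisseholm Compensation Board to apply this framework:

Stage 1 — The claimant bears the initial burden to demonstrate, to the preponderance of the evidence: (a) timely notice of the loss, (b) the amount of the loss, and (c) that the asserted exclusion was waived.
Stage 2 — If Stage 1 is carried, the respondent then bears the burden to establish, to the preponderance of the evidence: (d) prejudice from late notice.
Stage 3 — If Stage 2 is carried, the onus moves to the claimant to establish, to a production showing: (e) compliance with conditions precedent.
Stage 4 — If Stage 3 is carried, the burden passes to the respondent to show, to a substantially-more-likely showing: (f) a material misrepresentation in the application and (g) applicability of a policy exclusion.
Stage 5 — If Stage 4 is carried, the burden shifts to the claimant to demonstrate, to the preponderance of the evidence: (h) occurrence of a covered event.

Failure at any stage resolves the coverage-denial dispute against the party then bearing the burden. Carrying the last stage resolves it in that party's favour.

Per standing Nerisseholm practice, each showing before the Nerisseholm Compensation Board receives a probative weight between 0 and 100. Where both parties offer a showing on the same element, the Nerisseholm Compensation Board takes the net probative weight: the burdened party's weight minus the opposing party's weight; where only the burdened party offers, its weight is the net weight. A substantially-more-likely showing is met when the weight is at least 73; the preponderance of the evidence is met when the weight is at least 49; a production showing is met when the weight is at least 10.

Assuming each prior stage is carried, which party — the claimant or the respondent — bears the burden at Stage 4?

respondent

Stage 4's rule assigns the burden to the respondent (to a substantially-more-likely showing).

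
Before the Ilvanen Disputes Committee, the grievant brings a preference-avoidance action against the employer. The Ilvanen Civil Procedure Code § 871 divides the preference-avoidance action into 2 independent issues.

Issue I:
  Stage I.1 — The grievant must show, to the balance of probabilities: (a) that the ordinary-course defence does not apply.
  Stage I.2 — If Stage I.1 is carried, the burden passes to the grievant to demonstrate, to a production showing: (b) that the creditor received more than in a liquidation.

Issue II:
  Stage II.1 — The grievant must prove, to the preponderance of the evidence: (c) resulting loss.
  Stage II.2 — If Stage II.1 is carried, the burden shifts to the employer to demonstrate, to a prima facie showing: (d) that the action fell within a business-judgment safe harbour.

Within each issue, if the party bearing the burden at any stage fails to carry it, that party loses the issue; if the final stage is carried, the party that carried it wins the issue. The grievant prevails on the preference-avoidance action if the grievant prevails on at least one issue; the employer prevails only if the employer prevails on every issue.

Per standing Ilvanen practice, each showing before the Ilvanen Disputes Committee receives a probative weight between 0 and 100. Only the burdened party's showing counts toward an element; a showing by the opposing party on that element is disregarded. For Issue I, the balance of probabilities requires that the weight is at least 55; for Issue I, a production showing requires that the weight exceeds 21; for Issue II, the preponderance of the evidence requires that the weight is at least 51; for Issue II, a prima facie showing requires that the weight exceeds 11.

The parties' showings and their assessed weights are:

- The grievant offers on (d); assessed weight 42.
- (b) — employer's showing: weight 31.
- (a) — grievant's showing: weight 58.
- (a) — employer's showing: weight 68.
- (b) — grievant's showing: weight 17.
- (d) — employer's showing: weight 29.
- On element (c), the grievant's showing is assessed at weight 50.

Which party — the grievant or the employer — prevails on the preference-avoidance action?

— Issue I —
At Stage I.1 the grievant must meet the balance of probabilities (weight is at least 55): on (a) the weight is 58 (the employer's 68 is given no effect), which does reach 55, so (a) meets the standard.
  Stage I.1 is satisfied; the grievant continues to bear the burden.
At Stage I.2 the grievant must meet a production showing (weight exceeds 21): on (b) the weight is 17 (the employer's 31 is given no effect), ≤ 21, so (b) does not meet the standard.
  The grievant does not carry Stage I.2.
The analysis ends at Stage I.2; the employer prevails on this issue.
— Issue II —
Stage II.1 — burden on grievant; standard: the preponderance of the evidence (weight is at least 51).
    (c): 50 < 51 [not met]
  Stage II.1 not carried; the grievant fails its burden.
So the employer prevails on this issue.
Per-issue: Issue I → employer; Issue II → employer. The grievant must prevail on at least one issue; overall, the employer prevails.

employer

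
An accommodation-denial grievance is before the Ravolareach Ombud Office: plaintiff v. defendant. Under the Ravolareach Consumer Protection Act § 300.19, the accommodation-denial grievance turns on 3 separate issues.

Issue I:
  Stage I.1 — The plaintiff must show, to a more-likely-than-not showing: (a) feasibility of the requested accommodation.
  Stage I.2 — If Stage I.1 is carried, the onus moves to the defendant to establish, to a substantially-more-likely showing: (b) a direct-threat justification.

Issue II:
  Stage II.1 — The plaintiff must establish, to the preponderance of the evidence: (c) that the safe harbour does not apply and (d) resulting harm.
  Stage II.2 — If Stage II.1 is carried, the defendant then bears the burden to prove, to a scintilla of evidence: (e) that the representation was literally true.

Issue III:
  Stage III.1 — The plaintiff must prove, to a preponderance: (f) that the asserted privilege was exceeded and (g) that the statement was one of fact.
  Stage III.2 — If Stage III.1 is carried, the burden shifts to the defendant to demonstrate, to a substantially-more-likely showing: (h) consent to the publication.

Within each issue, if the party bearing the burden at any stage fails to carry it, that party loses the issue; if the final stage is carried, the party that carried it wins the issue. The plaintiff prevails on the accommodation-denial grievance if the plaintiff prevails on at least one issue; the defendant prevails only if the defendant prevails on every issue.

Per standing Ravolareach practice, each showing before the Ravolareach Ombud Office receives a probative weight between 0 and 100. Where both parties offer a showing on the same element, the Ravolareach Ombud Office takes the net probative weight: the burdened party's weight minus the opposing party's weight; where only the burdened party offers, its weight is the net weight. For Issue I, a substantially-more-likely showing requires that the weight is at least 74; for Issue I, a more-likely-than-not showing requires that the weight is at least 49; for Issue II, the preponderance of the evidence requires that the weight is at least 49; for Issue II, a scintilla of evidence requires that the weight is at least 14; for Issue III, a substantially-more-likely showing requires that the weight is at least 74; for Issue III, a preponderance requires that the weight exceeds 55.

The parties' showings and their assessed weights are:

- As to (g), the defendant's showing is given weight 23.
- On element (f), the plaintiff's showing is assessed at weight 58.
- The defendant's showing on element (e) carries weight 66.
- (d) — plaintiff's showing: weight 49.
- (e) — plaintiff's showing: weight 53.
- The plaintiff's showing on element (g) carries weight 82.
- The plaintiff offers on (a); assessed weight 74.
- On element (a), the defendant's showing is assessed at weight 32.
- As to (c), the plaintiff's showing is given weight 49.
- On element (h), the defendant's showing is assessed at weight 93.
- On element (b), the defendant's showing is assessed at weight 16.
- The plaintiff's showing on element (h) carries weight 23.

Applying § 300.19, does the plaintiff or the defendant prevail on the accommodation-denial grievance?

plaintiff

— Issue I —
Stage I.1 (plaintiff, a more-likely-than-not showing, weight is at least 49): (a) net 74−32=42 < 49 — fails.
  Not every element is met, so the plaintiff fails to carry Stage I.1.
The defendant prevails on this issue.
— Issue II —
At Stage II.1 the plaintiff must meet the preponderance of the evidence (weight is at least 49): on (c) the weight is 49, which does reach 49, so (c) meets the standard; on (d) the weight is 49, which does reach 49, so (d) meets the standard.
  Stage II.1 carried; the burden shifts to the defendant.
At Stage II.2 the defendant must meet a scintilla of evidence (weight is at least 14): on (e) the weight is 66 less the opposing 53 gives net 13, < 14, so (e) does not meet the standard.
  Not every element is met, so the defendant fails to carry Stage II.2.
The analysis ends at Stage II.2; the plaintiff prevails on this issue.
— Issue III —
At Stage III.1 the plaintiff must meet a preponderance (weight exceeds 55): on (f) the weight is 58, > 55, so (f) meets the standard; on (g) the weight is 82 less the opposing 23 gives net 59, > 55, so (g) meets the standard.
  The plaintiff carries Stage III.1; the defendant now bears the burden.
At Stage III.2 the defendant must meet a substantially-more-likely showing (weight is at least 74): on (h) the weight is 93 less the opposing 23 gives net 70, which does not reach 74, so (h) does not meet the standard.
  The defendant does not carry Stage III.2.
So the plaintiff prevails on this issue.
Per-issue: Issue I → defendant; Issue II → plaintiff; Issue III → plaintiff. The plaintiff must prevail on at least one issue; overall, the plaintiff prevails.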